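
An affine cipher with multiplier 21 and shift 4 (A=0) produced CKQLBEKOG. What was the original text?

QEIJLAEYK

The inverse of 21 mod 26 is 5, since 21·5=105≡1. Apply D(y)=5·(y−4) mod 26:
C(2): 5·(2−4)=-10≡16 → Q
K(10): 5·(10−4)=30≡4 → E
Q(16): 5·(16−4)=60≡8 → I
L(11): 5·(11−4)=35≡9 → J
B(1): 5·(1−4)=-15≡11 → L
E(4): 5·(4−4)=0 → A
K(10): 5·(10−4)=30≡4 → E
O(14): 5·(14−4)=50≡24 → Y
G(6): 5·(6−4)=10 → K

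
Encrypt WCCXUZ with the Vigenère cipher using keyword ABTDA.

Repeat the key across the message: ABTDAA
W(22)+A(0): 22 → W
C(2)+B(1): 3 → D
C(2)+T(19): 21 → V
X(23)+D(3): 26≡0 → A
U(20)+A(0): 20 → U
Z(25)+A(0): 25 → Z

WDVAUZ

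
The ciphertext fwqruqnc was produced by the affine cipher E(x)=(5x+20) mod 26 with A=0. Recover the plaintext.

xqupaujm

The inverse of 5 mod 26 is 21, since 5·21=105≡1. Apply D(y)=21·(y−20) mod 26:
f(5): 21·(5−20)=-315≡23 → x
w(22): 21·(22−20)=42≡16 → q
q(16): 21·(16−20)=-84≡20 → u
r(17): 21·(17−20)=-63≡15 → p
u(20): 21·(20−20)=0 → a
q(16): 21·(16−20)=-84≡20 → u
n(13): 21·(13−20)=-147≡9 → j
c(2): 21·(2−20)=-378≡12 → m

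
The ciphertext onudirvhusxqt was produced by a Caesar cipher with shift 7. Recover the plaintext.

hgnwbkoanlqjm

o(14): 14−7=7 → h
n(13): 13−7=6 → g
u(20): 20−7=13 → n
d(3): 3−7=-4≡22 → w
i(8): 8−7=1 → b
r(17): 17−7=10 → k
v(21): 21−7=14 → o
h(7): 7−7=0 → a
u(20): 20−7=13 → n
s(18): 18−7=11 → l
x(23): 23−7=16 → q
q(16): 16−7=9 → j
t(19): 19−7=12 → m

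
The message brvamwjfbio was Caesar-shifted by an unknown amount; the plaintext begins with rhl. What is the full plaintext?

From the crib: b(1)−r(17)=-16≡10, so the shift is 10.
Subtract 10 from each ciphertext letter:
b(1): 1−10=-9≡17 → r
r(17): 17−10=7 → h
v(21): 21−10=11 → l
a(0): 0−10=-10≡16 → q
m(12): 12−10=2 → c
w(22): 22−10=12 → m
j(9): 9−10=-1≡25 → z
f(5): 5−10=-5≡21 → v
b(1): 1−10=-9≡17 → r
i(8): 8−10=-2≡24 → y
o(14): 14−10=4 → e

rhlqcmzvrye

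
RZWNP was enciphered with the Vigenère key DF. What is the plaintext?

OUTIM

Repeat the key across the ciphertext: DFDFD
R(17)−D(3): 14 → O
Z(25)−F(5): 20 → U
W(22)−D(3): 19 → T
N(13)−F(5): 8 → I
P(15)−D(3): 12 → M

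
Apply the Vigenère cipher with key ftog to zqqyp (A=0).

Repeat the key across the message: ftogf
z(25)+f(5): 30≡4 → e
q(16)+t(19): 35≡9 → j
q(16)+o(14): 30≡4 → e
y(24)+g(6): 30≡4 → e
p(15)+f(5): 20 → u

ejeeu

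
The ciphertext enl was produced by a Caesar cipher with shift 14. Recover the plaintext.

e(4): 4−14=-10≡16 → q
n(13): 13−14=-1≡25 → z
l(11): 11−14=-3≡23 → x

qzx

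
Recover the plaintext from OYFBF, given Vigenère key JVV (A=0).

Repeat the key across the ciphertext: JVVJV
O(14)−J(9): 5 → F
Y(24)−V(21): 3 → D
F(5)−V(21): -16≡10 → K
B(1)−J(9): -8≡18 → S
F(5)−V(21): -16≡10 → K

FDKSK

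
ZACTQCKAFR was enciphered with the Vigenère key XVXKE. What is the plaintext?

Repeat the key across the ciphertext: XVXKEXVXKE
Z(25)−X(23): 2 → C
A(0)−V(21): -21≡5 → F
C(2)−X(23): -21≡5 → F
T(19)−K(10): 9 → J
Q(16)−E(4): 12 → M
C(2)−X(23): -21≡5 → F
K(10)−V(21): -11≡15 → P
A(0)−X(23): -23≡3 → D
F(5)−K(10): -5≡21 → V
R(17)−E(4): 13 → N

CFFJMFPDVN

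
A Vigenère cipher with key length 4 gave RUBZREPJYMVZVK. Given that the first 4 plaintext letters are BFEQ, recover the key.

QPXJ

Subtract each crib letter from the matching ciphertext letter (mod 26):
R(17)−B(1)=16 → Q
U(20)−F(5)=15 → P
B(1)−E(4)=-3≡23 → X
Z(25)−Q(16)=9 → J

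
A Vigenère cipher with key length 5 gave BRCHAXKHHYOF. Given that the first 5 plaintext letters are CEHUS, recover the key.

Subtract each crib letter from the matching ciphertext letter (mod 26):
B(1)−C(2)=-1≡25 → Z
R(17)−E(4)=13 → N
C(2)−H(7)=-5≡21 → V
H(7)−U(20)=-13≡13 → N
A(0)−S(18)=-18≡8 → I

ZNVNI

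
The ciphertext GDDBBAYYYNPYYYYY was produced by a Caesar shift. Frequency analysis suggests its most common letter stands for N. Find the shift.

11

The most frequent ciphertext letter is Y (appears 8 times).
Y is position 24; N is position 13.
Shift = 11.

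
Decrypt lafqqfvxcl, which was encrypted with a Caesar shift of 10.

bqvggvlnsb

l(11): 11−10=1 → b
a(0): 0−10=-10≡16 → q
f(5): 5−10=-5≡21 → v
q(16): 16−10=6 → g
q(16): 16−10=6 → g
f(5): 5−10=-5≡21 → v
v(21): 21−10=11 → l
x(23): 23−10=13 → n
c(2): 2−10=-8≡18 → s
l(11): 11−10=1 → b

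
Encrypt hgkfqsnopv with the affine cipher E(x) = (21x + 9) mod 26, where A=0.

aflkhxwrmi

h(7): 21·7+9=156≡0 → a
g(6): 21·6+9=135≡5 → f
k(10): 21·10+9=219≡11 → l
f(5): 21·5+9=114≡10 → k
q(16): 21·16+9=345≡7 → h
s(18): 21·18+9=387≡23 → x
n(13): 21·13+9=282≡22 → w
o(14): 21·14+9=303≡17 → r
p(15): 21·15+9=324≡12 → m
v(21): 21·21+9=450≡8 → i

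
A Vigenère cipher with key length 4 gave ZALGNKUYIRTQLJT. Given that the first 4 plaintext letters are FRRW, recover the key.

Subtract each crib letter from the matching ciphertext letter (mod 26):
Z(25)−F(5)=20 → U
A(0)−R(17)=-17≡9 → J
L(11)−R(17)=-6≡20 → U
G(6)−W(22)=-16≡10 → K

UJUK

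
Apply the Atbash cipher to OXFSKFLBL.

LCUHPUOYO

O(14) → L(11)
X(23) → C(2)
F(5) → U(20)
S(18) → H(7)
K(10) → P(15)
F(5) → U(20)
L(11) → O(14)
B(1) → Y(24)
L(11) → O(14)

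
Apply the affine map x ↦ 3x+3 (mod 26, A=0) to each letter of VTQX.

OIZU

V(21): 3·21+3=66≡14 → O
T(19): 3·19+3=60≡8 → I
Q(16): 3·16+3=51≡25 → Z
X(23): 3·23+3=72≡20 → U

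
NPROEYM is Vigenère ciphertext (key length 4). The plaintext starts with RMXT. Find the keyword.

Subtract each crib letter from the matching ciphertext letter (mod 26):
N(13)−R(17)=-4≡22 → W
P(15)−M(12)=3 → D
R(17)−X(23)=-6≡20 → U
O(14)−T(19)=-5≡21 → V

WDUV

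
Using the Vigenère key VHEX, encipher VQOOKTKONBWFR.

QXSLFAOLIIACM

Repeat the key across the message: VHEXVHEXVHEXV
V(21)+V(21): 42≡16 → Q
Q(16)+H(7): 23 → X
O(14)+E(4): 18 → S
O(14)+X(23): 37≡11 → L
K(10)+V(21): 31≡5 → F
T(19)+H(7): 26≡0 → A
K(10)+E(4): 14 → O
O(14)+X(23): 37≡11 → L
N(13)+V(21): 34≡8 → I
B(1)+H(7): 8 → I
W(22)+E(4): 26≡0 → A
F(5)+X(23): 28≡2 → C
R(17)+V(21): 38≡12 → M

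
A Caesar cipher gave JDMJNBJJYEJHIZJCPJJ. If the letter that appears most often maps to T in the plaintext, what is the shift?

The most frequent ciphertext letter is J (appears 8 times).
J is position 9; T is position 19.
Shift = -10≡16.

16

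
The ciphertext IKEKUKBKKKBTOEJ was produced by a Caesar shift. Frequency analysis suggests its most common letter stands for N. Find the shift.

The most frequent ciphertext letter is K (appears 6 times).
K is position 10; N is position 13.
Shift = -3≡23.

23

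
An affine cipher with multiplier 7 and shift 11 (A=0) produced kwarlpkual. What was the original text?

The inverse of 7 mod 26 is 15, since 7·15=105≡1. Apply D(y)=15·(y−11) mod 26:
k(10): 15·(10−11)=-15≡11 → l
w(22): 15·(22−11)=165≡9 → j
a(0): 15·(0−11)=-165≡17 → r
r(17): 15·(17−11)=90≡12 → m
l(11): 15·(11−11)=0 → a
p(15): 15·(15−11)=60≡8 → i
k(10): 15·(10−11)=-15≡11 → l
u(20): 15·(20−11)=135≡5 → f
a(0): 15·(0−11)=-165≡17 → r
l(11): 15·(11−11)=0 → a

ljrmailfra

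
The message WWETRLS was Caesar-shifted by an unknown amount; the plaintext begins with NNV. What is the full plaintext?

From the crib: W(22)−N(13)=9, so the shift is 9.
Subtract 9 from each ciphertext letter:
W(22): 22−9=13 → N
W(22): 22−9=13 → N
E(4): 4−9=-5≡21 → V
T(19): 19−9=10 → K
R(17): 17−9=8 → I
L(11): 11−9=2 → C
S(18): 18−9=9 → J

NNVKICJ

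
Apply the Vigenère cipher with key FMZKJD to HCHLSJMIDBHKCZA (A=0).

Repeat the key across the message: FMZKJDFMZKJDFMZ
H(7)+F(5): 12 → M
C(2)+M(12): 14 → O
H(7)+Z(25): 32≡6 → G
L(11)+K(10): 21 → V
S(18)+J(9): 27≡1 → B
J(9)+D(3): 12 → M
M(12)+F(5): 17 → R
I(8)+M(12): 20 → U
D(3)+Z(25): 28≡2 → C
B(1)+K(10): 11 → L
H(7)+J(9): 16 → Q
K(10)+D(3): 13 → N
C(2)+F(5): 7 → H
Z(25)+M(12): 37≡11 → L
A(0)+Z(25): 25 → Z

MOGVBMRUCLQNHLZ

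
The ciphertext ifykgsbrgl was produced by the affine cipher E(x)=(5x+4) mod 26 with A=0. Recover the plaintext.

gvewqipnqr

The inverse of 5 mod 26 is 21, since 5·21=105≡1. Apply D(y)=21·(y−4) mod 26:
i(8): 21·(8−4)=84≡6 → g
f(5): 21·(5−4)=21 → v
y(24): 21·(24−4)=420≡4 → e
k(10): 21·(10−4)=126≡22 → w
g(6): 21·(6−4)=42≡16 → q
s(18): 21·(18−4)=294≡8 → i
b(1): 21·(1−4)=-63≡15 → p
r(17): 21·(17−4)=273≡13 → n
g(6): 21·(6−4)=42≡16 → q
l(11): 21·(11−4)=147≡17 → r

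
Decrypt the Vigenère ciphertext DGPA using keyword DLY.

AVRX

Repeat the key across the ciphertext: DLYD
D(3)−D(3): 0 → A
G(6)−L(11): -5≡21 → V
P(15)−Y(24): -9≡17 → R
A(0)−D(3): -3≡23 → X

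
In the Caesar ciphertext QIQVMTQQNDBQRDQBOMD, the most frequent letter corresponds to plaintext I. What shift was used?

8

The most frequent ciphertext letter is Q (appears 6 times).
Q is position 16; I is position 8.
Shift = 8.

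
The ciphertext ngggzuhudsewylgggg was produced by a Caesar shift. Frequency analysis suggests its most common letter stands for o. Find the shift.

The most frequent ciphertext letter is g (appears 7 times).
g is position 6; o is position 14.
Shift = -8≡18.

18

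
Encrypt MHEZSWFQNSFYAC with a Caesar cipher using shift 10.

WROJCGPAXCPIKM

M(12): 12+10=22 → W
H(7): 7+10=17 → R
E(4): 4+10=14 → O
Z(25): 25+10=35≡9 → J
S(18): 18+10=28≡2 → C
W(22): 22+10=32≡6 → G
F(5): 5+10=15 → P
Q(16): 16+10=26≡0 → A
N(13): 13+10=23 → X
S(18): 18+10=28≡2 → C
F(5): 5+10=15 → P
Y(24): 24+10=34≡8 → I
A(0): 0+10=10 → K
C(2): 2+10=12 → M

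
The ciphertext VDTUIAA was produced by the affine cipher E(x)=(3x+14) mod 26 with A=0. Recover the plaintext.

The inverse of 3 mod 26 is 9, since 3·9=27≡1. Apply D(y)=9·(y−14) mod 26:
V(21): 9·(21−14)=63≡11 → L
D(3): 9·(3−14)=-99≡5 → F
T(19): 9·(19−14)=45≡19 → T
U(20): 9·(20−14)=54≡2 → C
I(8): 9·(8−14)=-54≡24 → Y
A(0): 9·(0−14)=-126≡4 → E
A(0): 9·(0−14)=-126≡4 → E

LFTCYEE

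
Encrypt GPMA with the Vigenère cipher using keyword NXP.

Repeat the key across the message: NXPN
G(6)+N(13): 19 → T
P(15)+X(23): 38≡12 → M
M(12)+P(15): 27≡1 → B
A(0)+N(13): 13 → N

TMBN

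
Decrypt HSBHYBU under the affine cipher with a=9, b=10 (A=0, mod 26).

The inverse of 9 mod 26 is 3, since 9·3=27≡1. Apply D(y)=3·(y−10) mod 26:
H(7): 3·(7−10)=-9≡17 → R
S(18): 3·(18−10)=24 → Y
B(1): 3·(1−10)=-27≡25 → Z
H(7): 3·(7−10)=-9≡17 → R
Y(24): 3·(24−10)=42≡16 → Q
B(1): 3·(1−10)=-27≡25 → Z
U(20): 3·(20−10)=30≡4 → E

RYZRQZE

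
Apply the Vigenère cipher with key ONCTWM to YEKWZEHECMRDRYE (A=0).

MRMPVQVREFNPFLG

Repeat the key across the message: ONCTWMONCTWMONC
Y(24)+O(14): 38≡12 → M
E(4)+N(13): 17 → R
K(10)+C(2): 12 → M
W(22)+T(19): 41≡15 → P
Z(25)+W(22): 47≡21 → V
E(4)+M(12): 16 → Q
H(7)+O(14): 21 → V
E(4)+N(13): 17 → R
C(2)+C(2): 4 → E
M(12)+T(19): 31≡5 → F
R(17)+W(22): 39≡13 → N
D(3)+M(12): 15 → P
R(17)+O(14): 31≡5 → F
Y(24)+N(13): 37≡11 → L
E(4)+C(2): 6 → G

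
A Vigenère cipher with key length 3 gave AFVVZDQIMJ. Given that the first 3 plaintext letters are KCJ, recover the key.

Subtract each crib letter from the matching ciphertext letter (mod 26):
A(0)−K(10)=-10≡16 → Q
F(5)−C(2)=3 → D
V(21)−J(9)=12 → M

QDM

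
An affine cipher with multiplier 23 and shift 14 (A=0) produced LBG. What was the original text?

The inverse of 23 mod 26 is 17, since 23·17=391≡1. Apply D(y)=17·(y−14) mod 26:
L(11): 17·(11−14)=-51≡1 → B
B(1): 17·(1−14)=-221≡13 → N
G(6): 17·(6−14)=-136≡20 → U

BNU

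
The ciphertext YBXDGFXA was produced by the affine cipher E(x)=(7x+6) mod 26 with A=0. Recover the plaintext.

The inverse of 7 mod 26 is 15, since 7·15=105≡1. Apply D(y)=15·(y−6) mod 26:
Y(24): 15·(24−6)=270≡10 → K
B(1): 15·(1−6)=-75≡3 → D
X(23): 15·(23−6)=255≡21 → V
D(3): 15·(3−6)=-45≡7 → H
G(6): 15·(6−6)=0 → A
F(5): 15·(5−6)=-15≡11 → L
X(23): 15·(23−6)=255≡21 → V
A(0): 15·(0−6)=-90≡14 → O

KDVHALVO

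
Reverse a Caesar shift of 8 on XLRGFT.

X(23): 23−8=15 → P
L(11): 11−8=3 → D
R(17): 17−8=9 → J
G(6): 6−8=-2≡24 → Y
F(5): 5−8=-3≡23 → X
T(19): 19−8=11 → L

PDJYXL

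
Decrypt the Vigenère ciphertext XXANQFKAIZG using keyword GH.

Repeat the key across the ciphertext: GHGHGHGHGHG
X(23)−G(6): 17 → R
X(23)−H(7): 16 → Q
A(0)−G(6): -6≡20 → U
N(13)−H(7): 6 → G
Q(16)−G(6): 10 → K
F(5)−H(7): -2≡24 → Y
K(10)−G(6): 4 → E
A(0)−H(7): -7≡19 → T
I(8)−G(6): 2 → C
Z(25)−H(7): 18 → S
G(6)−G(6): 0 → A

RQUGKYETCSA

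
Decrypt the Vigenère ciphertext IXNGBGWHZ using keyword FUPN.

DDYTWMHUU

Repeat the key across the ciphertext: FUPNFUPNF
I(8)−F(5): 3 → D
X(23)−U(20): 3 → D
N(13)−P(15): -2≡24 → Y
G(6)−N(13): -7≡19 → T
B(1)−F(5): -4≡22 → W
G(6)−U(20): -14≡12 → M
W(22)−P(15): 7 → H
H(7)−N(13): -6≡20 → U
Z(25)−F(5): 20 → U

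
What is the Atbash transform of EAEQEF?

E(4) → V(21)
A(0) → Z(25)
E(4) → V(21)
Q(16) → J(9)
E(4) → V(21)
F(5) → U(20)

VZVJVU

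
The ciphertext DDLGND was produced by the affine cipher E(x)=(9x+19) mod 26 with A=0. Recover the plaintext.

The inverse of 9 mod 26 is 3, since 9·3=27≡1. Apply D(y)=3·(y−19) mod 26:
D(3): 3·(3−19)=-48≡4 → E
D(3): 3·(3−19)=-48≡4 → E
L(11): 3·(11−19)=-24≡2 → C
G(6): 3·(6−19)=-39≡13 → N
N(13): 3·(13−19)=-18≡8 → I
D(3): 3·(3−19)=-48≡4 → E

EECNIE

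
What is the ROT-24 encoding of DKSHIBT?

D(3): 3+24=27≡1 → B
K(10): 10+24=34≡8 → I
S(18): 18+24=42≡16 → Q
H(7): 7+24=31≡5 → F
I(8): 8+24=32≡6 → G
B(1): 1+24=25 → Z
T(19): 19+24=43≡17 → R

BIQFGZR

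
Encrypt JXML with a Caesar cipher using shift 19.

CQFE

J(9): 9+19=28≡2 → C
X(23): 23+19=42≡16 → Q
M(12): 12+19=31≡5 → F
L(11): 11+19=30≡4 → E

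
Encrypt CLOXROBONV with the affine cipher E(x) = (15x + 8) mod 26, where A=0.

C(2): 15·2+8=38≡12 → M
L(11): 15·11+8=173≡17 → R
O(14): 15·14+8=218≡10 → K
X(23): 15·23+8=353≡15 → P
R(17): 15·17+8=263≡3 → D
O(14): 15·14+8=218≡10 → K
B(1): 15·1+8=23 → X
O(14): 15·14+8=218≡10 → K
N(13): 15·13+8=203≡21 → V
V(21): 15·21+8=323≡11 → L

MRKPDKXKVL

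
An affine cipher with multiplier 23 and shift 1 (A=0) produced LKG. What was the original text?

OXH

The inverse of 23 mod 26 is 17, since 23·17=391≡1. Apply D(y)=17·(y−1) mod 26:
L(11): 17·(11−1)=170≡14 → O
K(10): 17·(10−1)=153≡23 → X
G(6): 17·(6−1)=85≡7 → H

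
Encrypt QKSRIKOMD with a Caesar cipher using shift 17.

Q(16): 16+17=33≡7 → H
K(10): 10+17=27≡1 → B
S(18): 18+17=35≡9 → J
R(17): 17+17=34≡8 → I
I(8): 8+17=25 → Z
K(10): 10+17=27≡1 → B
O(14): 14+17=31≡5 → F
M(12): 12+17=29≡3 → D
D(3): 3+17=20 → U

HBJIZBFDU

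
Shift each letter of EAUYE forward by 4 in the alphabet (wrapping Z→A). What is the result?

E(4): 4+4=8 → I
A(0): 0+4=4 → E
U(20): 20+4=24 → Y
Y(24): 24+4=28≡2 → C
E(4): 4+4=8 → I

IEYCI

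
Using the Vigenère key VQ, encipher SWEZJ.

NMZPE

Repeat the key across the message: VQVQV
S(18)+V(21): 39≡13 → N
W(22)+Q(16): 38≡12 → M
E(4)+V(21): 25 → Z
Z(25)+Q(16): 41≡15 → P
J(9)+V(21): 30≡4 → E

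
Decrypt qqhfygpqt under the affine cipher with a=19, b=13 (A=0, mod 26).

The inverse of 19 mod 26 is 11, since 19·11=209≡1. Apply D(y)=11·(y−13) mod 26:
q(16): 11·(16−13)=33≡7 → h
q(16): 11·(16−13)=33≡7 → h
h(7): 11·(7−13)=-66≡12 → m
f(5): 11·(5−13)=-88≡16 → q
y(24): 11·(24−13)=121≡17 → r
g(6): 11·(6−13)=-77≡1 → b
p(15): 11·(15−13)=22 → w
q(16): 11·(16−13)=33≡7 → h
t(19): 11·(19−13)=66≡14 → o

hhmqrbwho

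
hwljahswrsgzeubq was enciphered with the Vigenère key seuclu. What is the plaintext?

psrhpnasxqvfmqho

Repeat the key across the ciphertext: seucluseucluseuc
h(7)−s(18): -11≡15 → p
w(22)−e(4): 18 → s
l(11)−u(20): -9≡17 → r
j(9)−c(2): 7 → h
a(0)−l(11): -11≡15 → p
h(7)−u(20): -13≡13 → n
s(18)−s(18): 0 → a
w(22)−e(4): 18 → s
r(17)−u(20): -3≡23 → x
s(18)−c(2): 16 → q
g(6)−l(11): -5≡21 → v
z(25)−u(20): 5 → f
e(4)−s(18): -14≡12 → m
u(20)−e(4): 16 → q
b(1)−u(20): -19≡7 → h
q(16)−c(2): 14 → o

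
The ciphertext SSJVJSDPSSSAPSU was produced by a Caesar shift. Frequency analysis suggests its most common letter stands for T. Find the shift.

The most frequent ciphertext letter is S (appears 7 times).
S is position 18; T is position 19.
Shift = -1≡25.

25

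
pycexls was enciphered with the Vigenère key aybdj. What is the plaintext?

pabbolu

Repeat the key across the ciphertext: aybdjay
p(15)−a(0): 15 → p
y(24)−y(24): 0 → a
c(2)−b(1): 1 → b
e(4)−d(3): 1 → b
x(23)−j(9): 14 → o
l(11)−a(0): 11 → l
s(18)−y(24): -6≡20 → u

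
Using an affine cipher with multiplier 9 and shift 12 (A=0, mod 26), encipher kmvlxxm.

k(10): 9·10+12=102≡24 → y
m(12): 9·12+12=120≡16 → q
v(21): 9·21+12=201≡19 → t
l(11): 9·11+12=111≡7 → h
x(23): 9·23+12=219≡11 → l
x(23): 9·23+12=219≡11 → l
m(12): 9·12+12=120≡16 → q

yqthllq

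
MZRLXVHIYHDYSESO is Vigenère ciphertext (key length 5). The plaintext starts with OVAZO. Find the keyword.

Subtract each crib letter from the matching ciphertext letter (mod 26):
M(12)−O(14)=-2≡24 → Y
Z(25)−V(21)=4 → E
R(17)−A(0)=17 → R
L(11)−Z(25)=-14≡12 → M
X(23)−O(14)=9 → J

YERMJ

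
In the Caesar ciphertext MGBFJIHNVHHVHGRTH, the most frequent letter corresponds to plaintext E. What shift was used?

The most frequent ciphertext letter is H (appears 5 times).
H is position 7; E is position 4.
Shift = 3.

3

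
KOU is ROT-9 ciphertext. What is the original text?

BFL

K(10): 10−9=1 → B
O(14): 14−9=5 → F
U(20): 20−9=11 → L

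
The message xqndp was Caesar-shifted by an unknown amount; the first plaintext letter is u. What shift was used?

3

From the crib: x(23)−u(20)=3, so the shift is 3.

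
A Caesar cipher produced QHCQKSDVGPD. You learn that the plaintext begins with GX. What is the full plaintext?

GXSGAITLWFT

From the crib: Q(16)−G(6)=10, so the shift is 10.
Subtract 10 from each ciphertext letter:
Q(16): 16−10=6 → G
H(7): 7−10=-3≡23 → X
C(2): 2−10=-8≡18 → S
Q(16): 16−10=6 → G
K(10): 10−10=0 → A
S(18): 18−10=8 → I
D(3): 3−10=-7≡19 → T
V(21): 21−10=11 → L
G(6): 6−10=-4≡22 → W
P(15): 15−10=5 → F
D(3): 3−10=-7≡19 → T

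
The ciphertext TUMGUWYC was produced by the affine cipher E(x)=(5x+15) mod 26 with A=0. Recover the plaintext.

The inverse of 5 mod 26 is 21, since 5·21=105≡1. Apply D(y)=21·(y−15) mod 26:
T(19): 21·(19−15)=84≡6 → G
U(20): 21·(20−15)=105≡1 → B
M(12): 21·(12−15)=-63≡15 → P
G(6): 21·(6−15)=-189≡19 → T
U(20): 21·(20−15)=105≡1 → B
W(22): 21·(22−15)=147≡17 → R
Y(24): 21·(24−15)=189≡7 → H
C(2): 21·(2−15)=-273≡13 → N

GBPTBRHN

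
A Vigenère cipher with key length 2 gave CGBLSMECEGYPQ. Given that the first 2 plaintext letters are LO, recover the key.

Subtract each crib letter from the matching ciphertext letter (mod 26):
C(2)−L(11)=-9≡17 → R
G(6)−O(14)=-8≡18 → S

RS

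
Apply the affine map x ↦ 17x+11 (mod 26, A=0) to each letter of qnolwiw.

q(16): 17·16+11=283≡23 → x
n(13): 17·13+11=232≡24 → y
o(14): 17·14+11=249≡15 → p
l(11): 17·11+11=198≡16 → q
w(22): 17·22+11=385≡21 → v
i(8): 17·8+11=147≡17 → r
w(22): 17·22+11=385≡21 → v

xypqvrv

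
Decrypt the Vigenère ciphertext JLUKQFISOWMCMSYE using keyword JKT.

ABBBGMZIVNCJDIFV

Repeat the key across the ciphertext: JKTJKTJKTJKTJKTJ
J(9)−J(9): 0 → A
L(11)−K(10): 1 → B
U(20)−T(19): 1 → B
K(10)−J(9): 1 → B
Q(16)−K(10): 6 → G
F(5)−T(19): -14≡12 → M
I(8)−J(9): -1≡25 → Z
S(18)−K(10): 8 → I
O(14)−T(19): -5≡21 → V
W(22)−J(9): 13 → N
M(12)−K(10): 2 → C
C(2)−T(19): -17≡9 → J
M(12)−J(9): 3 → D
S(18)−K(10): 8 → I
Y(24)−T(19): 5 → F
E(4)−J(9): -5≡21 → V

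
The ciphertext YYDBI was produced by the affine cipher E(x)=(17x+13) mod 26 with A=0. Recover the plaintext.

The inverse of 17 mod 26 is 23, since 17·23=391≡1. Apply D(y)=23·(y−13) mod 26:
Y(24): 23·(24−13)=253≡19 → T
Y(24): 23·(24−13)=253≡19 → T
D(3): 23·(3−13)=-230≡4 → E
B(1): 23·(1−13)=-276≡10 → K
I(8): 23·(8−13)=-115≡15 → P

TTEKP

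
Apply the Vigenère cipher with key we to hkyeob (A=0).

douikf

Repeat the key across the message: wewewe
h(7)+w(22): 29≡3 → d
k(10)+e(4): 14 → o
y(24)+w(22): 46≡20 → u
e(4)+e(4): 8 → i
o(14)+w(22): 36≡10 → k
b(1)+e(4): 5 → f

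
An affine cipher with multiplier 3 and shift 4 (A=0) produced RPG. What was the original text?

The inverse of 3 mod 26 is 9, since 3·9=27≡1. Apply D(y)=9·(y−4) mod 26:
R(17): 9·(17−4)=117≡13 → N
P(15): 9·(15−4)=99≡21 → V
G(6): 9·(6−4)=18 → S

NVS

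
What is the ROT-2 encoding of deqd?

d(3): 3+2=5 → f
e(4): 4+2=6 → g
q(16): 16+2=18 → s
d(3): 3+2=5 → f

fgsf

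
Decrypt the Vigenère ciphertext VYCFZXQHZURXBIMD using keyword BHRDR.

URLCIWJQWDQQKFVC

Repeat the key across the ciphertext: BHRDRBHRDRBHRDRB
V(21)−B(1): 20 → U
Y(24)−H(7): 17 → R
C(2)−R(17): -15≡11 → L
F(5)−D(3): 2 → C
Z(25)−R(17): 8 → I
X(23)−B(1): 22 → W
Q(16)−H(7): 9 → J
H(7)−R(17): -10≡16 → Q
Z(25)−D(3): 22 → W
U(20)−R(17): 3 → D
R(17)−B(1): 16 → Q
X(23)−H(7): 16 → Q
B(1)−R(17): -16≡10 → K
I(8)−D(3): 5 → F
M(12)−R(17): -5≡21 → V
D(3)−B(1): 2 → C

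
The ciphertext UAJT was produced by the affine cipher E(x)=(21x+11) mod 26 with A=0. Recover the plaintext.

The inverse of 21 mod 26 is 5, since 21·5=105≡1. Apply D(y)=5·(y−11) mod 26:
U(20): 5·(20−11)=45≡19 → T
A(0): 5·(0−11)=-55≡23 → X
J(9): 5·(9−11)=-10≡16 → Q
T(19): 5·(19−11)=40≡14 → O

TXQO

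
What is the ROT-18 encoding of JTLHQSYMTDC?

J(9): 9+18=27≡1 → B
T(19): 19+18=37≡11 → L
L(11): 11+18=29≡3 → D
H(7): 7+18=25 → Z
Q(16): 16+18=34≡8 → I
S(18): 18+18=36≡10 → K
Y(24): 24+18=42≡16 → Q
M(12): 12+18=30≡4 → E
T(19): 19+18=37≡11 → L
D(3): 3+18=21 → V
C(2): 2+18=20 → U

BLDZIKQELVU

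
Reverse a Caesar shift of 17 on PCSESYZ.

YLBNBHI

P(15): 15−17=-2≡24 → Y
C(2): 2−17=-15≡11 → L
S(18): 18−17=1 → B
E(4): 4−17=-13≡13 → N
S(18): 18−17=1 → B
Y(24): 24−17=7 → H
Z(25): 25−17=8 → I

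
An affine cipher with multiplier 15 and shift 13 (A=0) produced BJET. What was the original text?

The inverse of 15 mod 26 is 7, since 15·7=105≡1. Apply D(y)=7·(y−13) mod 26:
B(1): 7·(1−13)=-84≡20 → U
J(9): 7·(9−13)=-28≡24 → Y
E(4): 7·(4−13)=-63≡15 → P
T(19): 7·(19−13)=42≡16 → Q

UYPQ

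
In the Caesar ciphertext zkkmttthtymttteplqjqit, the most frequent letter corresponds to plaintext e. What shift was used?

The most frequent ciphertext letter is t (appears 8 times).
t is position 19; e is position 4.
Shift = 15.

15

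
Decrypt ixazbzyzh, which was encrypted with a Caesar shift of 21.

ncfegedem

i(8): 8−21=-13≡13 → n
x(23): 23−21=2 → c
a(0): 0−21=-21≡5 → f
z(25): 25−21=4 → e
b(1): 1−21=-20≡6 → g
z(25): 25−21=4 → e
y(24): 24−21=3 → d
z(25): 25−21=4 → e
h(7): 7−21=-14≡12 → m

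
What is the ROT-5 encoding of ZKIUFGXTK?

Z(25): 25+5=30≡4 → E
K(10): 10+5=15 → P
I(8): 8+5=13 → N
U(20): 20+5=25 → Z
F(5): 5+5=10 → K
G(6): 6+5=11 → L
X(23): 23+5=28≡2 → C
T(19): 19+5=24 → Y
K(10): 10+5=15 → P

EPNZKLCYP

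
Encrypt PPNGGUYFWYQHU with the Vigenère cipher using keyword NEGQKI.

CTTWQCLJCOAPH

Repeat the key across the message: NEGQKINEGQKIN
P(15)+N(13): 28≡2 → C
P(15)+E(4): 19 → T
N(13)+G(6): 19 → T
G(6)+Q(16): 22 → W
G(6)+K(10): 16 → Q
U(20)+I(8): 28≡2 → C
Y(24)+N(13): 37≡11 → L
F(5)+E(4): 9 → J
W(22)+G(6): 28≡2 → C
Y(24)+Q(16): 40≡14 → O
Q(16)+K(10): 26≡0 → A
H(7)+I(8): 15 → P
U(20)+N(13): 33≡7 → H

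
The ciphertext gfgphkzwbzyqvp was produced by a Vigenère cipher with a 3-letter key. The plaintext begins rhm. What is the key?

pyu

Subtract each crib letter from the matching ciphertext letter (mod 26):
g(6)−r(17)=-11≡15 → p
f(5)−h(7)=-2≡24 → y
g(6)−m(12)=-6≡20 → u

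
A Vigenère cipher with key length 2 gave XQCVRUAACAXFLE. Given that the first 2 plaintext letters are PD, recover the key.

IN

Subtract each crib letter from the matching ciphertext letter (mod 26):
X(23)−P(15)=8 → I
Q(16)−D(3)=13 → N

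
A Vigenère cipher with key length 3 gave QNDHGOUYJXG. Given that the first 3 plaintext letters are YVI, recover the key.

SSV

Subtract each crib letter from the matching ciphertext letter (mod 26):
Q(16)−Y(24)=-8≡18 → S
N(13)−V(21)=-8≡18 → S
D(3)−I(8)=-5≡21 → V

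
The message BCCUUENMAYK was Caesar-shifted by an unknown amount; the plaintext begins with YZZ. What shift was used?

3

From the crib: B(1)−Y(24)=-23≡3, so the shift is 3.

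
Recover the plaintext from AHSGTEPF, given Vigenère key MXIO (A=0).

Repeat the key across the ciphertext: MXIOMXIO
A(0)−M(12): -12≡14 → O
H(7)−X(23): -16≡10 → K
S(18)−I(8): 10 → K
G(6)−O(14): -8≡18 → S
T(19)−M(12): 7 → H
E(4)−X(23): -19≡7 → H
P(15)−I(8): 7 → H
F(5)−O(14): -9≡17 → R

OKKSHHHR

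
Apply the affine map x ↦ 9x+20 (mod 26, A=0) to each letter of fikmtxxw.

f(5): 9·5+20=65≡13 → n
i(8): 9·8+20=92≡14 → o
k(10): 9·10+20=110≡6 → g
m(12): 9·12+20=128≡24 → y
t(19): 9·19+20=191≡9 → j
x(23): 9·23+20=227≡19 → t
x(23): 9·23+20=227≡19 → t
w(22): 9·22+20=218≡10 → k

nogyjttk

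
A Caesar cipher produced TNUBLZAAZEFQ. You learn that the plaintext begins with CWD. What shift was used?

17

From the crib: T(19)−C(2)=17, so the shift is 17.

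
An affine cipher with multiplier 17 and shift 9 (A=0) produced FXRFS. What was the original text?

The inverse of 17 mod 26 is 23, since 17·23=391≡1. Apply D(y)=23·(y−9) mod 26:
F(5): 23·(5−9)=-92≡12 → M
X(23): 23·(23−9)=322≡10 → K
R(17): 23·(17−9)=184≡2 → C
F(5): 23·(5−9)=-92≡12 → M
S(18): 23·(18−9)=207≡25 → Z

MKCMZ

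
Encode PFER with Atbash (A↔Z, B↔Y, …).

KUVI

P(15) → K(10)
F(5) → U(20)
E(4) → V(21)
R(17) → I(8)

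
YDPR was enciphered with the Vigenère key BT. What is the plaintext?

XKOY

Repeat the key across the ciphertext: BTBT
Y(24)−B(1): 23 → X
D(3)−T(19): -16≡10 → K
P(15)−B(1): 14 → O
R(17)−T(19): -2≡24 → Y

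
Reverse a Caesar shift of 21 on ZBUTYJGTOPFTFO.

Z(25): 25−21=4 → E
B(1): 1−21=-20≡6 → G
U(20): 20−21=-1≡25 → Z
T(19): 19−21=-2≡24 → Y
Y(24): 24−21=3 → D
J(9): 9−21=-12≡14 → O
G(6): 6−21=-15≡11 → L
T(19): 19−21=-2≡24 → Y
O(14): 14−21=-7≡19 → T
P(15): 15−21=-6≡20 → U
F(5): 5−21=-16≡10 → K
T(19): 19−21=-2≡24 → Y
F(5): 5−21=-16≡10 → K
O(14): 14−21=-7≡19 → T

EGZYDOLYTUKYKT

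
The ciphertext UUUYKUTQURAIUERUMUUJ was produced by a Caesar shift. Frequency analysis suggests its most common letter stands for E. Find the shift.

16

The most frequent ciphertext letter is U (appears 9 times).
U is position 20; E is position 4.
Shift = 16.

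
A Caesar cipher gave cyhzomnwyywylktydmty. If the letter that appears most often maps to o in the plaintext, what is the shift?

10

The most frequent ciphertext letter is y (appears 6 times).
y is position 24; o is position 14.
Shift = 10.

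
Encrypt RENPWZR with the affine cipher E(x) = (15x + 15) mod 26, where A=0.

R(17): 15·17+15=270≡10 → K
E(4): 15·4+15=75≡23 → X
N(13): 15·13+15=210≡2 → C
P(15): 15·15+15=240≡6 → G
W(22): 15·22+15=345≡7 → H
Z(25): 15·25+15=390≡0 → A
R(17): 15·17+15=270≡10 → K

KXCGHAK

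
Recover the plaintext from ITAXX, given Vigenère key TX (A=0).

Repeat the key across the ciphertext: TXTXT
I(8)−T(19): -11≡15 → P
T(19)−X(23): -4≡22 → W
A(0)−T(19): -19≡7 → H
X(23)−X(23): 0 → A
X(23)−T(19): 4 → E

PWHAE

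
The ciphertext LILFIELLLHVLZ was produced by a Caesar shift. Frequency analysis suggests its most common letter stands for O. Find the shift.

23

The most frequent ciphertext letter is L (appears 6 times).
L is position 11; O is position 14.
Shift = -3≡23.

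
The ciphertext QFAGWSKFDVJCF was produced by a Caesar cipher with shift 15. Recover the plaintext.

Q(16): 16−15=1 → B
F(5): 5−15=-10≡16 → Q
A(0): 0−15=-15≡11 → L
G(6): 6−15=-9≡17 → R
W(22): 22−15=7 → H
S(18): 18−15=3 → D
K(10): 10−15=-5≡21 → V
F(5): 5−15=-10≡16 → Q
D(3): 3−15=-12≡14 → O
V(21): 21−15=6 → G
J(9): 9−15=-6≡20 → U
C(2): 2−15=-13≡13 → N
F(5): 5−15=-10≡16 → Q

BQLRHDVQOGUNQ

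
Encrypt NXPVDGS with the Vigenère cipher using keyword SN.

Repeat the key across the message: SNSNSNS
N(13)+S(18): 31≡5 → F
X(23)+N(13): 36≡10 → K
P(15)+S(18): 33≡7 → H
V(21)+N(13): 34≡8 → I
D(3)+S(18): 21 → V
G(6)+N(13): 19 → T
S(18)+S(18): 36≡10 → K

FKHIVTK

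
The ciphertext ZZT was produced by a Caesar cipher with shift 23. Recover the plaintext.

Z(25): 25−23=2 → C
Z(25): 25−23=2 → C
T(19): 19−23=-4≡22 → W

CCW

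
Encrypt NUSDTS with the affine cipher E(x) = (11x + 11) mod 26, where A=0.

YXBSMB

N(13): 11·13+11=154≡24 → Y
U(20): 11·20+11=231≡23 → X
S(18): 11·18+11=209≡1 → B
D(3): 11·3+11=44≡18 → S
T(19): 11·19+11=220≡12 → M
S(18): 11·18+11=209≡1 → B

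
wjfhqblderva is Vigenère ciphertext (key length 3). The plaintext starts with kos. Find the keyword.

mvn

Subtract each crib letter from the matching ciphertext letter (mod 26):
w(22)−k(10)=12 → m
j(9)−o(14)=-5≡21 → v
f(5)−s(18)=-13≡13 → n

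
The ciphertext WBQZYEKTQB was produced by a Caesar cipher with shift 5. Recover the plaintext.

W(22): 22−5=17 → R
B(1): 1−5=-4≡22 → W
Q(16): 16−5=11 → L
Z(25): 25−5=20 → U
Y(24): 24−5=19 → T
E(4): 4−5=-1≡25 → Z
K(10): 10−5=5 → F
T(19): 19−5=14 → O
Q(16): 16−5=11 → L
B(1): 1−5=-4≡22 → W

RWLUTZFOLW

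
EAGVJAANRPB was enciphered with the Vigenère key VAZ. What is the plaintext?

JAHAJBFNSUB

Repeat the key across the ciphertext: VAZVAZVAZVA
E(4)−V(21): -17≡9 → J
A(0)−A(0): 0 → A
G(6)−Z(25): -19≡7 → H
V(21)−V(21): 0 → A
J(9)−A(0): 9 → J
A(0)−Z(25): -25≡1 → B
A(0)−V(21): -21≡5 → F
N(13)−A(0): 13 → N
R(17)−Z(25): -8≡18 → S
P(15)−V(21): -6≡20 → U
B(1)−A(0): 1 → B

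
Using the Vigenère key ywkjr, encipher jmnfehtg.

hixovfpq

Repeat the key across the message: ywkjrywk
j(9)+y(24): 33≡7 → h
m(12)+w(22): 34≡8 → i
n(13)+k(10): 23 → x
f(5)+j(9): 14 → o
e(4)+r(17): 21 → v
h(7)+y(24): 31≡5 → f
t(19)+w(22): 41≡15 → p
g(6)+k(10): 16 → q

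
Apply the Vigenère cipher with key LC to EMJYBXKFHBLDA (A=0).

Repeat the key across the message: LCLCLCLCLCLCL
E(4)+L(11): 15 → P
M(12)+C(2): 14 → O
J(9)+L(11): 20 → U
Y(24)+C(2): 26≡0 → A
B(1)+L(11): 12 → M
X(23)+C(2): 25 → Z
K(10)+L(11): 21 → V
F(5)+C(2): 7 → H
H(7)+L(11): 18 → S
B(1)+C(2): 3 → D
L(11)+L(11): 22 → W
D(3)+C(2): 5 → F
A(0)+L(11): 11 → L

POUAMZVHSDWFL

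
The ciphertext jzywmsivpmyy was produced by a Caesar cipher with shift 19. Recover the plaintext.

qgfdtzpcwtff

j(9): 9−19=-10≡16 → q
z(25): 25−19=6 → g
y(24): 24−19=5 → f
w(22): 22−19=3 → d
m(12): 12−19=-7≡19 → t
s(18): 18−19=-1≡25 → z
i(8): 8−19=-11≡15 → p
v(21): 21−19=2 → c
p(15): 15−19=-4≡22 → w
m(12): 12−19=-7≡19 → t
y(24): 24−19=5 → f
y(24): 24−19=5 → f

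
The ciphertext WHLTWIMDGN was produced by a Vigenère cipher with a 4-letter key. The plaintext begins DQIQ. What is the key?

TRDD

Subtract each crib letter from the matching ciphertext letter (mod 26):
W(22)−D(3)=19 → T
H(7)−Q(16)=-9≡17 → R
L(11)−I(8)=3 → D
T(19)−Q(16)=3 → D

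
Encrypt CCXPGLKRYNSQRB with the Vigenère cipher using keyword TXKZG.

VZHOMEHBXTLNBA

Repeat the key across the message: TXKZGTXKZGTXKZ
C(2)+T(19): 21 → V
C(2)+X(23): 25 → Z
X(23)+K(10): 33≡7 → H
P(15)+Z(25): 40≡14 → O
G(6)+G(6): 12 → M
L(11)+T(19): 30≡4 → E
K(10)+X(23): 33≡7 → H
R(17)+K(10): 27≡1 → B
Y(24)+Z(25): 49≡23 → X
N(13)+G(6): 19 → T
S(18)+T(19): 37≡11 → L
Q(16)+X(23): 39≡13 → N
R(17)+K(10): 27≡1 → B
B(1)+Z(25): 26≡0 → A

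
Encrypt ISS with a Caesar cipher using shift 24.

GQQ

I(8): 8+24=32≡6 → G
S(18): 18+24=42≡16 → Q
S(18): 18+24=42≡16 → Q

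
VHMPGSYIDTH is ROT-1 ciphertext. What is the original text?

V(21): 21−1=20 → U
H(7): 7−1=6 → G
M(12): 12−1=11 → L
P(15): 15−1=14 → O
G(6): 6−1=5 → F
S(18): 18−1=17 → R
Y(24): 24−1=23 → X
I(8): 8−1=7 → H
D(3): 3−1=2 → C
T(19): 19−1=18 → S
H(7): 7−1=6 → G

UGLOFRXHCSG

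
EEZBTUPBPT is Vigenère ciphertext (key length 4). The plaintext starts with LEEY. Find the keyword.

Subtract each crib letter from the matching ciphertext letter (mod 26):
E(4)−L(11)=-7≡19 → T
E(4)−E(4)=0 → A
Z(25)−E(4)=21 → V
B(1)−Y(24)=-23≡3 → D

TAVD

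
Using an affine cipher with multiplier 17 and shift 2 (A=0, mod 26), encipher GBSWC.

G(6): 17·6+2=104≡0 → A
B(1): 17·1+2=19 → T
S(18): 17·18+2=308≡22 → W
W(22): 17·22+2=376≡12 → M
C(2): 17·2+2=36≡10 → K

ATWMK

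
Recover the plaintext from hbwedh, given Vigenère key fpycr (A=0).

cmycmc

Repeat the key across the ciphertext: fpycrf
h(7)−f(5): 2 → c
b(1)−p(15): -14≡12 → m
w(22)−y(24): -2≡24 → y
e(4)−c(2): 2 → c
d(3)−r(17): -14≡12 → m
h(7)−f(5): 2 → c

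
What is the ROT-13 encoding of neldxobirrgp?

aryqkboveetc

n(13): 13+13=26≡0 → a
e(4): 4+13=17 → r
l(11): 11+13=24 → y
d(3): 3+13=16 → q
x(23): 23+13=36≡10 → k
o(14): 14+13=27≡1 → b
b(1): 1+13=14 → o
i(8): 8+13=21 → v
r(17): 17+13=30≡4 → e
r(17): 17+13=30≡4 → e
g(6): 6+13=19 → t
p(15): 15+13=28≡2 → c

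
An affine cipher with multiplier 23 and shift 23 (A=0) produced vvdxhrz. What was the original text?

ssyaoci

The inverse of 23 mod 26 is 17, since 23·17=391≡1. Apply D(y)=17·(y−23) mod 26:
v(21): 17·(21−23)=-34≡18 → s
v(21): 17·(21−23)=-34≡18 → s
d(3): 17·(3−23)=-340≡24 → y
x(23): 17·(23−23)=0 → a
h(7): 17·(7−23)=-272≡14 → o
r(17): 17·(17−23)=-102≡2 → c
z(25): 17·(25−23)=34≡8 → i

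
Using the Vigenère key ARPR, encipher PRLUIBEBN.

PIALISTSN

Repeat the key across the message: ARPRARPRA
P(15)+A(0): 15 → P
R(17)+R(17): 34≡8 → I
L(11)+P(15): 26≡0 → A
U(20)+R(17): 37≡11 → L
I(8)+A(0): 8 → I
B(1)+R(17): 18 → S
E(4)+P(15): 19 → T
B(1)+R(17): 18 → S
N(13)+A(0): 13 → N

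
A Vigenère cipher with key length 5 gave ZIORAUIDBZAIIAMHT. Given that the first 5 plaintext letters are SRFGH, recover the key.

HRJLT

Subtract each crib letter from the matching ciphertext letter (mod 26):
Z(25)−S(18)=7 → H
I(8)−R(17)=-9≡17 → R
O(14)−F(5)=9 → J
R(17)−G(6)=11 → L
A(0)−H(7)=-7≡19 → T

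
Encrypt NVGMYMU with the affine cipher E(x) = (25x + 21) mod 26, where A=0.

IAPJXJB

N(13): 25·13+21=346≡8 → I
V(21): 25·21+21=546≡0 → A
G(6): 25·6+21=171≡15 → P
M(12): 25·12+21=321≡9 → J
Y(24): 25·24+21=621≡23 → X
M(12): 25·12+21=321≡9 → J
U(20): 25·20+21=521≡1 → B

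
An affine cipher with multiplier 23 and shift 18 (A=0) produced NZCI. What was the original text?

The inverse of 23 mod 26 is 17, since 23·17=391≡1. Apply D(y)=17·(y−18) mod 26:
N(13): 17·(13−18)=-85≡19 → T
Z(25): 17·(25−18)=119≡15 → P
C(2): 17·(2−18)=-272≡14 → O
I(8): 17·(8−18)=-170≡12 → M

TPOM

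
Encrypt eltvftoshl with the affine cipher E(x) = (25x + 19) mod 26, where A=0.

e(4): 25·4+19=119≡15 → p
l(11): 25·11+19=294≡8 → i
t(19): 25·19+19=494≡0 → a
v(21): 25·21+19=544≡24 → y
f(5): 25·5+19=144≡14 → o
t(19): 25·19+19=494≡0 → a
o(14): 25·14+19=369≡5 → f
s(18): 25·18+19=469≡1 → b
h(7): 25·7+19=194≡12 → m
l(11): 25·11+19=294≡8 → i

piayoafbmi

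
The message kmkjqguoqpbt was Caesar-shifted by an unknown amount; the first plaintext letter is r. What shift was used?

From the crib: k(10)−r(17)=-7≡19, so the shift is 19.

19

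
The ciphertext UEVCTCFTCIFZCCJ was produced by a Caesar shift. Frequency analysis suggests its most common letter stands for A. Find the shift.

2

The most frequent ciphertext letter is C (appears 5 times).
C is position 2; A is position 0.
Shift = 2.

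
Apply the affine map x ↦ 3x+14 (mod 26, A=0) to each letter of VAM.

V(21): 3·21+14=77≡25 → Z
A(0): 3·0+14=14 → O
M(12): 3·12+14=50≡24 → Y

ZOY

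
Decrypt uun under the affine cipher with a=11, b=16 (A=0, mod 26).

yyv

The inverse of 11 mod 26 is 19, since 11·19=209≡1. Apply D(y)=19·(y−16) mod 26:
u(20): 19·(20−16)=76≡24 → y
u(20): 19·(20−16)=76≡24 → y
n(13): 19·(13−16)=-57≡21 → v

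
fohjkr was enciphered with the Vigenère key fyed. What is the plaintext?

Repeat the key across the ciphertext: fyedfy
f(5)−f(5): 0 → a
o(14)−y(24): -10≡16 → q
h(7)−e(4): 3 → d
j(9)−d(3): 6 → g
k(10)−f(5): 5 → f
r(17)−y(24): -7≡19 → t

aqdgft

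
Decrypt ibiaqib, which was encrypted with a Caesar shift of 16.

i(8): 8−16=-8≡18 → s
b(1): 1−16=-15≡11 → l
i(8): 8−16=-8≡18 → s
a(0): 0−16=-16≡10 → k
q(16): 16−16=0 → a
i(8): 8−16=-8≡18 → s
b(1): 1−16=-15≡11 → l

slskasl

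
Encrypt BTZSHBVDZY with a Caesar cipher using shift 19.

UMSLAUOWSR

B(1): 1+19=20 → U
T(19): 19+19=38≡12 → M
Z(25): 25+19=44≡18 → S
S(18): 18+19=37≡11 → L
H(7): 7+19=26≡0 → A
B(1): 1+19=20 → U
V(21): 21+19=40≡14 → O
D(3): 3+19=22 → W
Z(25): 25+19=44≡18 → S
Y(24): 24+19=43≡17 → R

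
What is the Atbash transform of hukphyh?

sfpksbs

h(7) → s(18)
u(20) → f(5)
k(10) → p(15)
p(15) → k(10)
h(7) → s(18)
y(24) → b(1)
h(7) → s(18)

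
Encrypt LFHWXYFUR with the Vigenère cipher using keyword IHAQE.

TMHMBGMUH

Repeat the key across the message: IHAQEIHAQ
L(11)+I(8): 19 → T
F(5)+H(7): 12 → M
H(7)+A(0): 7 → H
W(22)+Q(16): 38≡12 → M
X(23)+E(4): 27≡1 → B
Y(24)+I(8): 32≡6 → G
F(5)+H(7): 12 → M
U(20)+A(0): 20 → U
R(17)+Q(16): 33≡7 → H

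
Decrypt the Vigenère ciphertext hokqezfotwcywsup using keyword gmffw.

Repeat the key across the ciphertext: gmffwgmffwgmffwg
h(7)−g(6): 1 → b
o(14)−m(12): 2 → c
k(10)−f(5): 5 → f
q(16)−f(5): 11 → l
e(4)−w(22): -18≡8 → i
z(25)−g(6): 19 → t
f(5)−m(12): -7≡19 → t
o(14)−f(5): 9 → j
t(19)−f(5): 14 → o
w(22)−w(22): 0 → a
c(2)−g(6): -4≡22 → w
y(24)−m(12): 12 → m
w(22)−f(5): 17 → r
s(18)−f(5): 13 → n
u(20)−w(22): -2≡24 → y
p(15)−g(6): 9 → j

bcflittjoawmrnyj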